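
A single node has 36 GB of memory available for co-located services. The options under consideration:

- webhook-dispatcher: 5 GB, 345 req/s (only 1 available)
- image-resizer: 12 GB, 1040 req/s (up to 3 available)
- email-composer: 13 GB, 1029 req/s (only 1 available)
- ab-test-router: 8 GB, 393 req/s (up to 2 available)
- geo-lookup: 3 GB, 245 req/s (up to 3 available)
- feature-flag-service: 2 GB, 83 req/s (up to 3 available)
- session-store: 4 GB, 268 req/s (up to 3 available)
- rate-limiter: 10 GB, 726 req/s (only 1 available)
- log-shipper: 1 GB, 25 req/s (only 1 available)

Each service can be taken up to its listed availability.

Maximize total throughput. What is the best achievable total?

3120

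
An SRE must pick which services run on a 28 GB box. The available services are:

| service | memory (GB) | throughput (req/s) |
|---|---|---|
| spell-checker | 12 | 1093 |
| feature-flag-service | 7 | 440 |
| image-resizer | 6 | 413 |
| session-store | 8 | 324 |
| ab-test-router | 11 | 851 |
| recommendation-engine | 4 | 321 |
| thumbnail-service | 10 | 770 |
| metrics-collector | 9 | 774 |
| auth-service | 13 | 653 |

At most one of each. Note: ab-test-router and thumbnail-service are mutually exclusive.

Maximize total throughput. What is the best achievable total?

2307

Taking the top-ratio services first gives spell-checker + recommendation-engine + metrics-collector for 2188 (25 GB).
The 4 GB tied up in recommendation-engine is better spent on feature-flag-service — total rises to 2307 (28 GB).
Runner-up spell-checker + image-resizer + metrics-collector tops out at 2280.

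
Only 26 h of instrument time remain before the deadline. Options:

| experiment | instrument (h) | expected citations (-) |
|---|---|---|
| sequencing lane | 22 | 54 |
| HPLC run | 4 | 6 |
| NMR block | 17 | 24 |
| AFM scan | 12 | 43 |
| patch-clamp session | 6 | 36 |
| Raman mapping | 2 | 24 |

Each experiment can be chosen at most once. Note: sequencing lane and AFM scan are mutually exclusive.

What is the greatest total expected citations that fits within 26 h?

109

HPLC run + AFM scan + patch-clamp session + Raman mapping uses 24 of the 26 h and totals 109.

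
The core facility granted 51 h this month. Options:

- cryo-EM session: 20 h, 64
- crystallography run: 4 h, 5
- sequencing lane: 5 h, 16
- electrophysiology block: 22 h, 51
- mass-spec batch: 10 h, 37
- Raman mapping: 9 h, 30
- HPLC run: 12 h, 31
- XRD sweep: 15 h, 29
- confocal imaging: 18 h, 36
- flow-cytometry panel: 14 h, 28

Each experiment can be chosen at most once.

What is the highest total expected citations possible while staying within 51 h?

Taking the top-ratio experiments first gives cryo-EM session + crystallography run + sequencing lane + mass-spec batch + Raman mapping for 152 (48 h).
Dropping crystallography run and sequencing lane frees 9 h; slotting in HPLC run (12 h) lifts the total to 162 at 51 h.
Runner-up cryo-EM session + crystallography run + sequencing lane + mass-spec batch + HPLC run tops out at 153.

162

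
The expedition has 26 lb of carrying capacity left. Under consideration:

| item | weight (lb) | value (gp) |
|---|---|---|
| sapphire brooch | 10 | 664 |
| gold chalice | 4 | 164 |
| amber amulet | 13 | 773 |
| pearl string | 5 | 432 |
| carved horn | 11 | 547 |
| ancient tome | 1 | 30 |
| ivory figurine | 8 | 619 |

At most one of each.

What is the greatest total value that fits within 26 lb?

1824

Ranking by ratio (value/lb): pearl string 86.40, ivory figurine 77.38, sapphire brooch 66.40, amber amulet 59.46.
A density-first pass picks sapphire brooch + pearl string + ancient tome + ivory figurine — 1745 at 24 lb.
Dropping sapphire brooch and ancient tome frees 11 lb; slotting in amber amulet (13 lb) lifts the total to 1824 at 26 lb.
Every other selection either busts 26 lb or fails to beat 1824.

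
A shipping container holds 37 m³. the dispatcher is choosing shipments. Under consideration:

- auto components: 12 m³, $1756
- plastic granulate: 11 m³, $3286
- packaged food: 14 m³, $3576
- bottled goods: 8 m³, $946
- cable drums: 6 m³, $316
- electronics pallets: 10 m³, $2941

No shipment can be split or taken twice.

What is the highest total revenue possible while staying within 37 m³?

9803

Taking plastic granulate + packaged food + electronics pallets: 35 m³ used, 9803 in revenue.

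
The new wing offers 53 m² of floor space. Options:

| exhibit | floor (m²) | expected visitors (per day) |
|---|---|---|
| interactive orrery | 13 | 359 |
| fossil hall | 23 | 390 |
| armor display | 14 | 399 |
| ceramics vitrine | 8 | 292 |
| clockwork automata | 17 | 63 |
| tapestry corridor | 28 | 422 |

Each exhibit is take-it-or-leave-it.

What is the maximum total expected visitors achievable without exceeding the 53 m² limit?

The ratio heuristic lands on interactive orrery + armor display + ceramics vitrine + clockwork automata (1113) but leaves 1 m² idle.
Replace ceramics vitrine and clockwork automata with fossil hall: the trade gains 35 net, giving 1148 at 50 m².

1148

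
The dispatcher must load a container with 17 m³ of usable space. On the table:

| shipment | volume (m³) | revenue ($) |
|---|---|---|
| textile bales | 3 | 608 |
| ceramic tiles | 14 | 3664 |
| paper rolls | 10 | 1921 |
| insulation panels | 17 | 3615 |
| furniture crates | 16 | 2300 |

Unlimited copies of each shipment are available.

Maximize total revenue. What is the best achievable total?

The ratio ordering already packs tightly: textile bales + ceramic tiles, 17 m³, 4272.

4272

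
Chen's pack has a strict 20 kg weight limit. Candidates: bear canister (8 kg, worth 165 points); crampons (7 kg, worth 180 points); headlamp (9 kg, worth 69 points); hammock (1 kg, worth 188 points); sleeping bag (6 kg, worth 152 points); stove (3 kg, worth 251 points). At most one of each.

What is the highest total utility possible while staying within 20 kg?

784

Taking the top-ratio items first gives crampons + hammock + sleeping bag + stove for 771 (17 kg).
Replace sleeping bag with bear canister: the trade gains 13 net, giving 784 at 19 kg.
Nothing else within 20 kg beats 784.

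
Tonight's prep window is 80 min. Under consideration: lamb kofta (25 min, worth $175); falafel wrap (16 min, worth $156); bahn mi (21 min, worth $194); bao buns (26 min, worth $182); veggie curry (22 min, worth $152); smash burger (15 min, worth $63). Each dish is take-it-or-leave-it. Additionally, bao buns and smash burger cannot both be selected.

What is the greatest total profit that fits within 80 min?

588

Taking lamb kofta + falafel wrap + bahn mi + smash burger: 77 min used, 588 in profit.
An exhaustive check of the 64 subsets confirms 588.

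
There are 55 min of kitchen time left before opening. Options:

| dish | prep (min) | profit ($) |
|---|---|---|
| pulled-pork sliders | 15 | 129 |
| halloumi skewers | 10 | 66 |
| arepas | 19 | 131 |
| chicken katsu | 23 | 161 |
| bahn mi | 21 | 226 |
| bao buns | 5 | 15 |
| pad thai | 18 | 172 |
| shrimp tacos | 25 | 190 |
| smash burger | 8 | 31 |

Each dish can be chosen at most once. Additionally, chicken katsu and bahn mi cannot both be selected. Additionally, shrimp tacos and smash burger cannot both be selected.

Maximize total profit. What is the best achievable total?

527

Density check — bahn mi 10.76, pad thai 9.56, pulled-pork sliders 8.60, shrimp tacos 7.60 are the best per min.
The ratio ordering already packs tightly: pulled-pork sliders + bahn mi + pad thai, 54 min, 527.
Next best is pulled-pork sliders + arepas + bahn mi at 486 (55 min) — short by 41.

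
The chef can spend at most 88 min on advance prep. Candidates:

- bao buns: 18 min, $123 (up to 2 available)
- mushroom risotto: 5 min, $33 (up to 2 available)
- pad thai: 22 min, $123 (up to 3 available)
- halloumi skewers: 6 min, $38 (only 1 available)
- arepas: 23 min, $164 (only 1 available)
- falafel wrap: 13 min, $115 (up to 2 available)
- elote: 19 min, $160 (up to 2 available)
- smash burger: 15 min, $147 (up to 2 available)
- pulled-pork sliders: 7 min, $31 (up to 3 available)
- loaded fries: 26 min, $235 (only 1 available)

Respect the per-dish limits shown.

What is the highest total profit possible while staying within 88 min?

804

By profit per min: smash burger 9.80, loaded fries 9.04, falafel wrap 8.85 lead.
Taking the top-ratio dishes first gives mushroom risotto + 2×falafel wrap + 2×smash burger + loaded fries for 792 (87 min).
Replace mushroom risotto and falafel wrap with elote: the trade gains 12 net, giving 804 at 88 min.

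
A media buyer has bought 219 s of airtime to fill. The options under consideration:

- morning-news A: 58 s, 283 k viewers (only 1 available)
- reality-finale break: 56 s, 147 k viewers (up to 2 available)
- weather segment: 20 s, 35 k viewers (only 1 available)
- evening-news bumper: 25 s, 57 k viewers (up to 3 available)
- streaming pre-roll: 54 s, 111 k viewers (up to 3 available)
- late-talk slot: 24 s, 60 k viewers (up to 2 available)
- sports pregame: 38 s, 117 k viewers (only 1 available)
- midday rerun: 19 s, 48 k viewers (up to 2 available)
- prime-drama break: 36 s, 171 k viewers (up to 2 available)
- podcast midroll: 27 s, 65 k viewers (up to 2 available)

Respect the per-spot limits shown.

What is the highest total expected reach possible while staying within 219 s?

867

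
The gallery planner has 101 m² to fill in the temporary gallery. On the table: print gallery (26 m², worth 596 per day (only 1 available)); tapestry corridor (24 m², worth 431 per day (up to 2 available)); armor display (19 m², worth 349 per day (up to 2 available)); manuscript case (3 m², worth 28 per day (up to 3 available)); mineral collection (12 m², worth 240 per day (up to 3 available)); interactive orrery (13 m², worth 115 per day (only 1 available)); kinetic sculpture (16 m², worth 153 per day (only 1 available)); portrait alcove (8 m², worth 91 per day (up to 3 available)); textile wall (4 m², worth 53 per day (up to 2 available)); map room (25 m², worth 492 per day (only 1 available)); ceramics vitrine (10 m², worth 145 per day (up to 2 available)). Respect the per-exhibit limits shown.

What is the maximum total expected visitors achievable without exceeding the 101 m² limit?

2026

Density check — print gallery 22.92, mineral collection 20.00, map room 19.68, armor display 18.37 are the best per m².
Greedy by ratio would take print gallery + 3×mineral collection + textile wall + map room + ceramics vitrine: 101 m² used, total 2006.
Dropping 2×mineral collection and textile wall and ceramics vitrine frees 38 m²; slotting in 2×armor display (38 m²) lifts the total to 2026 at 101 m².
That's the maximum — no swap from here does better than 2026.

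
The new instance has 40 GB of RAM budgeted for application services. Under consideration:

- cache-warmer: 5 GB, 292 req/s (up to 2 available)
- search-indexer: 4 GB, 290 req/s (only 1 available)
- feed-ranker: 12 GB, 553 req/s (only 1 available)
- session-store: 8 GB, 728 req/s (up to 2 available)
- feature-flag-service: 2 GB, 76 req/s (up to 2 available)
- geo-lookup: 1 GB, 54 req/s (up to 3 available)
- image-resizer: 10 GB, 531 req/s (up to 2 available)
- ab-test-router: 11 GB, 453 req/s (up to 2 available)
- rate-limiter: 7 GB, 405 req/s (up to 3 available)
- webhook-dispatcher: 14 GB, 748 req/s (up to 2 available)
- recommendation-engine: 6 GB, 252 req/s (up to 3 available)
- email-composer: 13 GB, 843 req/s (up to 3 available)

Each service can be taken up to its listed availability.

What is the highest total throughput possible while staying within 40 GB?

2994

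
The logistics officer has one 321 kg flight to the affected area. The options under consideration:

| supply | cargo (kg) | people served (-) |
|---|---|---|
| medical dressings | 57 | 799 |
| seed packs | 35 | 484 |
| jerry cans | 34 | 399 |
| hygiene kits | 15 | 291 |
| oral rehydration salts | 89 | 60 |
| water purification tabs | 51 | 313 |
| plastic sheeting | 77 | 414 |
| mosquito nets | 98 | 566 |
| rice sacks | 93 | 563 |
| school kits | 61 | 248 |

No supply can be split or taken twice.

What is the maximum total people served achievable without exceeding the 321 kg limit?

Density check — hygiene kits 19.40, medical dressings 14.02, seed packs 13.83, jerry cans 11.74 are the best per kg.
Greedy by ratio would take medical dressings + seed packs + jerry cans + hygiene kits + water purification tabs + rice sacks: 285 kg used, total 2849.
Replace water purification tabs and rice sacks with plastic sheeting + mosquito nets: the trade gains 104 net, giving 2953 at 316 kg.
Every other selection either busts 321 kg or fails to beat 2953.

2953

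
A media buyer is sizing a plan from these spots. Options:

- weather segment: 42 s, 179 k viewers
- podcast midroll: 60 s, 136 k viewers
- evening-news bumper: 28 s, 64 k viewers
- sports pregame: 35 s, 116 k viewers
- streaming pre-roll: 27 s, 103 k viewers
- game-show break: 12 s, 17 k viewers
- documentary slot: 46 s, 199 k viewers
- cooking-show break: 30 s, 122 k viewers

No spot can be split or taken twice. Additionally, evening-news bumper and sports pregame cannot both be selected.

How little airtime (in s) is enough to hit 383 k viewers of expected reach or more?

99

Minimise s subject to total expected reach ≥ 383.
weather segment + streaming pre-roll + cooking-show break reaches 404 using 99 s.
Below 99 s the best achievable stays under 383.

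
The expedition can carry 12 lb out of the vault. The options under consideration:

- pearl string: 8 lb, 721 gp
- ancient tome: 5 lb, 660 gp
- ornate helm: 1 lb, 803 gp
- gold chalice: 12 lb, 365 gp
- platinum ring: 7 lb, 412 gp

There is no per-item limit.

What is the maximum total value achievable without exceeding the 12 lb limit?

9636

Taking 12×ornate helm: 12 lb used, 9636 in value.
Every other selection either busts 12 lb or fails to beat 9636.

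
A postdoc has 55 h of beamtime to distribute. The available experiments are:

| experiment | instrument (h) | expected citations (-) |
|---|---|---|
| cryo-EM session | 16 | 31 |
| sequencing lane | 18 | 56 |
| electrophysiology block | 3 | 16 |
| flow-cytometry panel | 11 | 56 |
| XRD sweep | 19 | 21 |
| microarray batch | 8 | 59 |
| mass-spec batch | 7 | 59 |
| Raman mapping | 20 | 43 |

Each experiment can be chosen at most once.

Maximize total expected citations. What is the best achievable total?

246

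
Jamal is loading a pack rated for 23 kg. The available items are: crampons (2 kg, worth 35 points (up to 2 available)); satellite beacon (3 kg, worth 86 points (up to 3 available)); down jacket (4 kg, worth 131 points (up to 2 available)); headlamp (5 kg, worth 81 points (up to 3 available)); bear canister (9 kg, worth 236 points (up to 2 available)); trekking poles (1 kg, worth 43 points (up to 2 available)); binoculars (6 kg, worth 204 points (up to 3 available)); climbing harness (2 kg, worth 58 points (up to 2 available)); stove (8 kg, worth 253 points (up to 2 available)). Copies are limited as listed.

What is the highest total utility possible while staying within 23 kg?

786

Density check — trekking poles 43.00, binoculars 34.00, down jacket 32.75, stove 31.62 are the best per kg.
The ratio heuristic lands on 2×trekking poles + 3×binoculars + climbing harness (756) but leaves 1 kg idle.
Dropping trekking poles and climbing harness frees 3 kg; slotting in down jacket (4 kg) lifts the total to 786 at 23 kg.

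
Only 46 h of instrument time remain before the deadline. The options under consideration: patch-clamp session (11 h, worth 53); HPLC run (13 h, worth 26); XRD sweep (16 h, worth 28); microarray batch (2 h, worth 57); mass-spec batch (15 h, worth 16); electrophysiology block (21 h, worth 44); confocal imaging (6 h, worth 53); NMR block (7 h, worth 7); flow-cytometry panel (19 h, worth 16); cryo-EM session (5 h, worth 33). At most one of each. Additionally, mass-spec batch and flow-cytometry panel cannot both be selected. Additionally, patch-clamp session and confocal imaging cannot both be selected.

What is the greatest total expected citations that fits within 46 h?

HPLC run + XRD sweep + microarray batch + confocal imaging + cryo-EM session uses 42 of the 46 h and totals 197.

197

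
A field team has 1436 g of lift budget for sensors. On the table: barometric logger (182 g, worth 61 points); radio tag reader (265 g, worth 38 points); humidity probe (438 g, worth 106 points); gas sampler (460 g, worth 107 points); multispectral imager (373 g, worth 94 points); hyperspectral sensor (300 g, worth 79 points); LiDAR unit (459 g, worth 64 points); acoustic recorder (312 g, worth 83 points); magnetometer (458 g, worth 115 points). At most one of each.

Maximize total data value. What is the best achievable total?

366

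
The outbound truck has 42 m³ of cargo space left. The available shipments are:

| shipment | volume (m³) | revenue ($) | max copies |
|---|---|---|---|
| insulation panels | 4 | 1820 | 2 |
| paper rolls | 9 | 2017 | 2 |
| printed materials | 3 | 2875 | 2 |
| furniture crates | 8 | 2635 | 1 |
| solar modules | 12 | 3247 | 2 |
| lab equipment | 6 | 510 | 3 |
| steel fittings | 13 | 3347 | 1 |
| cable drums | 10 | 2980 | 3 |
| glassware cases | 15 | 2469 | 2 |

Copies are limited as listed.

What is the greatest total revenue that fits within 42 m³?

Taking 2×insulation panels + 2×printed materials + furniture crates + 2×cable drums: 42 m³ used, 17985 in revenue.

17985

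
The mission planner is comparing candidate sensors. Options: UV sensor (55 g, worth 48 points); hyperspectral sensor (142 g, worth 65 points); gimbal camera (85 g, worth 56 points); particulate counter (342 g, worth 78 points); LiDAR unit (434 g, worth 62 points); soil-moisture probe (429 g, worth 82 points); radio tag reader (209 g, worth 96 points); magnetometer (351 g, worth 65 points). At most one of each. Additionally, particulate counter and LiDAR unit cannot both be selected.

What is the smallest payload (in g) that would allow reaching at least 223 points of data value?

491

Need the lightest bundle worth ≥ 223.
UV sensor + hyperspectral sensor + gimbal camera + radio tag reader: 265 data value at 491 g.
Any bundle with less than 491 g falls short of 223.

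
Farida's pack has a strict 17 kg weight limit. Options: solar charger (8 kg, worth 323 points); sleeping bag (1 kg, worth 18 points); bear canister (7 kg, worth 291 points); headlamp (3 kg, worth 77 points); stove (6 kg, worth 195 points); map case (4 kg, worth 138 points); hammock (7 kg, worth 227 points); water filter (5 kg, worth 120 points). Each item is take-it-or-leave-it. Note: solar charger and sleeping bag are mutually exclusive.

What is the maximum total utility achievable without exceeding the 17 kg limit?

Taking bear canister + stove + map case: 17 kg used, 624 in utility.
Nothing else feasible within 17 kg beats 624.

624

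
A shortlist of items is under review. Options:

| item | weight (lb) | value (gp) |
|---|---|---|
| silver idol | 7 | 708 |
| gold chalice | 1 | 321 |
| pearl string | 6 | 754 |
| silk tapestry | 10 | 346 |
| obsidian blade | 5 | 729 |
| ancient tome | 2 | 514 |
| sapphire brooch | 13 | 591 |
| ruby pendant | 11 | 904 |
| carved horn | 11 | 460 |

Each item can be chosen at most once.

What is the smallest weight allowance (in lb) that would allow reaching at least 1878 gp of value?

13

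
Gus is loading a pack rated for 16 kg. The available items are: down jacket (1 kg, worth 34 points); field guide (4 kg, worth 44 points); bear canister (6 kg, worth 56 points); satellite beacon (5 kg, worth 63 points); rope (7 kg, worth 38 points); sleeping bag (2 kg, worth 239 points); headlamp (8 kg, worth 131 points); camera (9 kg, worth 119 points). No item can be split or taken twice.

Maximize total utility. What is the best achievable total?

Density check — sleeping bag 119.50, down jacket 34.00, headlamp 16.38, camera 13.22 are the best per kg.
Taking down jacket + satellite beacon + sleeping bag + headlamp: 16 kg used, 467 in utility.
The closest alternative, down jacket + field guide + sleeping bag + headlamp, reaches only 448.

467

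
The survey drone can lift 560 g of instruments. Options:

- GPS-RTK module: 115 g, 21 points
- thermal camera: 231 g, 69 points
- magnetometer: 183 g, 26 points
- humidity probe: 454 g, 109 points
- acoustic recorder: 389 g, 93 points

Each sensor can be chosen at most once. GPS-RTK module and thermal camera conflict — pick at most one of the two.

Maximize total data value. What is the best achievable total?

Best packing: GPS-RTK module + acoustic recorder — 504 g, 114 total.
Next best is humidity probe at 109 (454 g) — short by 5.

114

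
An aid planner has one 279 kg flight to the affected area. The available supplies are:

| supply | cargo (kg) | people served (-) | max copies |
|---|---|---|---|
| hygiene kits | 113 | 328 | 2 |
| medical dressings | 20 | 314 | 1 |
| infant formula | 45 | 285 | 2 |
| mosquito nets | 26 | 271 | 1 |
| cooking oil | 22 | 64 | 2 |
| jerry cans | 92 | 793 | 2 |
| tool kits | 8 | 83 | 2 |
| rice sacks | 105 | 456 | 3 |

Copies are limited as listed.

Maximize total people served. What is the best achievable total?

Density check — medical dressings 15.70, mosquito nets 10.42, tool kits 10.38, jerry cans 8.62 are the best per kg.
The ratio heuristic lands on medical dressings + mosquito nets + cooking oil + 2×jerry cans + 2×tool kits (2401) but leaves 11 kg idle.
The 38 kg tied up in cooking oil and 2×tool kits is better spent on infant formula — total rises to 2456 (275 kg).

2456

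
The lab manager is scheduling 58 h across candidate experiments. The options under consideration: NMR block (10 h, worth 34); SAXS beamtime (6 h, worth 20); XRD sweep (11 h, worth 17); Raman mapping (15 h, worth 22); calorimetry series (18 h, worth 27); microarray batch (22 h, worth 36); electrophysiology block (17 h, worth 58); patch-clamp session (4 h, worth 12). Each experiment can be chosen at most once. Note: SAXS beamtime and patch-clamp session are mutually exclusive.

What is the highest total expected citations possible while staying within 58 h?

Ranking by ratio (expected citations/h): electrophysiology block 3.41, NMR block 3.40, SAXS beamtime 3.33.
Taking NMR block + SAXS beamtime + microarray batch + electrophysiology block: 55 h used, 148 in expected citations.
An exhaustive check of the 256 subsets confirms 148.

148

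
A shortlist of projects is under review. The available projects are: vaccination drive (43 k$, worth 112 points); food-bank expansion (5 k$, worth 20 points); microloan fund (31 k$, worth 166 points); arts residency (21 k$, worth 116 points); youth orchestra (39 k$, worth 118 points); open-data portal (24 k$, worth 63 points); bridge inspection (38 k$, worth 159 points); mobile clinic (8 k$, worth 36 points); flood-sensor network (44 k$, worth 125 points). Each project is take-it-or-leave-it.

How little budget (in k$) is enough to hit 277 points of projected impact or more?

Need the lightest bundle worth ≥ 277.
microloan fund + arts residency reaches 282 using 52 k$.
Below 52 k$ the best achievable stays under 277.

52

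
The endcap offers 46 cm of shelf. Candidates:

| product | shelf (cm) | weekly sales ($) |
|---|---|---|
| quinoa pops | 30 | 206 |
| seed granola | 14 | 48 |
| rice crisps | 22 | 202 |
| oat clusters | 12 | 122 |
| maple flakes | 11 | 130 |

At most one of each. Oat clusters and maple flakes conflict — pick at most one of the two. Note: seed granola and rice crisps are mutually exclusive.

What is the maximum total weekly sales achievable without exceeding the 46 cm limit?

336

Ranking by ratio (weekly sales/cm): maple flakes 11.82, oat clusters 10.17, rice crisps 9.18.
Best packing: quinoa pops + maple flakes — 41 cm, 336 total.
That's the maximum — no feasible swap from here does better than 336.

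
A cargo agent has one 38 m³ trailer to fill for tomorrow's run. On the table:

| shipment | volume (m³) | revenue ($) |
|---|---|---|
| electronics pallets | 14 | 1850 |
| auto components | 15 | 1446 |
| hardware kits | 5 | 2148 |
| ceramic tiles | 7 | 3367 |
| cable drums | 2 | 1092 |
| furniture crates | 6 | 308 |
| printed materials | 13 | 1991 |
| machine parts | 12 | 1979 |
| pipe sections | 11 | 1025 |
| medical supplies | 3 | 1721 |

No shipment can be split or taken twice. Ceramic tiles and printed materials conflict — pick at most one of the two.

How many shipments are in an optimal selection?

Optimal total is 10615.
For example hardware kits + ceramic tiles + cable drums + furniture crates + machine parts + medical supplies achieves it, using 35 m³.
All optima have 6 shipments.

6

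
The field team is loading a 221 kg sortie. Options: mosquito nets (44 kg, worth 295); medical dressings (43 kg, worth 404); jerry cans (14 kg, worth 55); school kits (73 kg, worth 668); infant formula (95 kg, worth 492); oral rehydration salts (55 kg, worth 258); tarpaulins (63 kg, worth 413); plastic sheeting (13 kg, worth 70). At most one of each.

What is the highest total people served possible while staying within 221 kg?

Density check — medical dressings 9.40, school kits 9.15, mosquito nets 6.70 are the best per kg.
Taking the top-ratio supplies first gives mosquito nets + medical dressings + jerry cans + school kits + plastic sheeting for 1492 (187 kg).
The 27 kg tied up in jerry cans and plastic sheeting is better spent on oral rehydration salts — total rises to 1625 (215 kg).
That's the maximum — no swap from here does better than 1625.

1625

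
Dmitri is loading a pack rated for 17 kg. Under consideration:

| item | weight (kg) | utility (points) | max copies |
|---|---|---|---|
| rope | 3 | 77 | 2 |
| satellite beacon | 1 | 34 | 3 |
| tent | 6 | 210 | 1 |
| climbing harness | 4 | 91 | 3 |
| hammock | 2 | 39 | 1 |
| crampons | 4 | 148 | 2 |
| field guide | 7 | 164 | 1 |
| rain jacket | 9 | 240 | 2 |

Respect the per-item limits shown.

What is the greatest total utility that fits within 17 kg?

608

The ratio ordering already packs tightly: 3×satellite beacon + tent + 2×crampons, 17 kg, 608.
Every other selection either busts 17 kg or exceeds an availability limit or fails to beat 608.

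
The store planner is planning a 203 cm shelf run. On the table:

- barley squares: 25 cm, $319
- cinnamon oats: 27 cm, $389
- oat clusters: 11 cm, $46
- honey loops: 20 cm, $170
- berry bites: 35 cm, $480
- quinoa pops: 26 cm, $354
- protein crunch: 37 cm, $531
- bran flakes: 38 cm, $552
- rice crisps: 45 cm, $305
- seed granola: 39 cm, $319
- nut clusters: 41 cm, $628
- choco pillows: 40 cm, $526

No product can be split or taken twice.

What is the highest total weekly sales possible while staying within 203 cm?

2899

Barley squares + cinnamon oats + berry bites + protein crunch + bran flakes + nut clusters uses 203 of the 203 cm and totals 2899.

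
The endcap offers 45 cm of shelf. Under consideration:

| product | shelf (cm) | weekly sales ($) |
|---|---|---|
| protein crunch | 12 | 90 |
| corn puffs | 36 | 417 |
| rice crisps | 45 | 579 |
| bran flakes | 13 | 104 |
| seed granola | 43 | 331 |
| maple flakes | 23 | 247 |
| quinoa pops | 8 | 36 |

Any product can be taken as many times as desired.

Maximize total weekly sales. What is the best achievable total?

Ranking by ratio (weekly sales/cm): rice crisps 12.87, corn puffs 11.58, maple flakes 10.74.
Best packing: rice crisps — 45 cm, 579 total.
Nothing else within 45 cm beats 579.

579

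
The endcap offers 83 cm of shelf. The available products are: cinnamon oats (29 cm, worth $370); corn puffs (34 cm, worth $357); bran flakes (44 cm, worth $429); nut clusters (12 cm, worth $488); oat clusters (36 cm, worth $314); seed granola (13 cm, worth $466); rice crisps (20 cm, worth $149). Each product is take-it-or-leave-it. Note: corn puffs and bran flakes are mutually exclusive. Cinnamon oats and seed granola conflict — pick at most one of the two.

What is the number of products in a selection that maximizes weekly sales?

Best achievable weekly sales is 1460.
corn puffs + nut clusters + seed granola + rice crisps hits 1460 at 79 cm.
Any selection reaching 1460 contains exactly 4 products.

4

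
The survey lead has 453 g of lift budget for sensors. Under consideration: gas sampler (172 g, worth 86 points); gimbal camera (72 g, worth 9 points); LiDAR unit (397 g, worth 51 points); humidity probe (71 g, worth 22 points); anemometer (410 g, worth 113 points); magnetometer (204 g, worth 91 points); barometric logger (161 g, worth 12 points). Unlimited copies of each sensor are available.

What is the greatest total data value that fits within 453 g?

199

Greedy by ratio would take 2×gas sampler + humidity probe: 415 g used, total 194.
Replace gas sampler with magnetometer: the trade gains 5 net, giving 199 at 447 g.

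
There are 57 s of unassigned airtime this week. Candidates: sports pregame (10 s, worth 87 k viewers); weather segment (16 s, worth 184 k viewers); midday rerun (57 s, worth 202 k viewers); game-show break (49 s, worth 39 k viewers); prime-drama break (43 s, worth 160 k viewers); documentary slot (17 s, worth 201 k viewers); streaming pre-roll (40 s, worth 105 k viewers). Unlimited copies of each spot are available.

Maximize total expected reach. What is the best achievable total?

603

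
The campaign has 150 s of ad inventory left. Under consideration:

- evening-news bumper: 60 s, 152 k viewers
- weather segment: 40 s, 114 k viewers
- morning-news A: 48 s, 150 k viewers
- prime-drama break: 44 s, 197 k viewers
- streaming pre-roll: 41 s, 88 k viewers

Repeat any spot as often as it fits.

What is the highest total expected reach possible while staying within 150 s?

591

Best packing: 3×prime-drama break — 132 s, 591 total.
That's the maximum — no swap from here does better than 591.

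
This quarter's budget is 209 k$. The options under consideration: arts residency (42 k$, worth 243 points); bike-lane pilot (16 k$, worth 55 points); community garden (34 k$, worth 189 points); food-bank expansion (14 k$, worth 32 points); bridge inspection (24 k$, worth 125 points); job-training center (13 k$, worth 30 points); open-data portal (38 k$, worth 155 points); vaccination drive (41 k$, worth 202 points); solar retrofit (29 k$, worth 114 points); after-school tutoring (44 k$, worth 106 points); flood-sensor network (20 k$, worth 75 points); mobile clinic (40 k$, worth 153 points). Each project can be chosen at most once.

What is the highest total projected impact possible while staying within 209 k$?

1028

Density check — arts residency 5.79, community garden 5.56, bridge inspection 5.21 are the best per k$.
Arts residency + community garden + bridge inspection + open-data portal + vaccination drive + solar retrofit uses 208 of the 209 k$ and totals 1028.
That's the maximum — no swap from here does better than 1028.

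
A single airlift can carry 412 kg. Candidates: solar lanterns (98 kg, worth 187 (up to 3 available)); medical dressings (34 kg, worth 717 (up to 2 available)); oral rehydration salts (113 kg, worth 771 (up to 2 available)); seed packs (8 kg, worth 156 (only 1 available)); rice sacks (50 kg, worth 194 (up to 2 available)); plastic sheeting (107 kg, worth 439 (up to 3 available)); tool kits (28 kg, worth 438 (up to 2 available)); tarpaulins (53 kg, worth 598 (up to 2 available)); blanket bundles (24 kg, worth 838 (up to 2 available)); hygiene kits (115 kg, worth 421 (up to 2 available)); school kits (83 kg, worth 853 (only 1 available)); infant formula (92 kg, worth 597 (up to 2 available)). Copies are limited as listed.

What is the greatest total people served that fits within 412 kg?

6229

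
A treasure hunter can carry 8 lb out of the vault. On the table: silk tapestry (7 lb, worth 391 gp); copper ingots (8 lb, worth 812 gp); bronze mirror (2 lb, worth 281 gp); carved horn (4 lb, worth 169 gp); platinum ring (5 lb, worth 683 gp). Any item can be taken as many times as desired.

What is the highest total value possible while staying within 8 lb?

Taking 4×bronze mirror: 8 lb used, 1124 in value.
No other feasible combination exceeds 1124.

1124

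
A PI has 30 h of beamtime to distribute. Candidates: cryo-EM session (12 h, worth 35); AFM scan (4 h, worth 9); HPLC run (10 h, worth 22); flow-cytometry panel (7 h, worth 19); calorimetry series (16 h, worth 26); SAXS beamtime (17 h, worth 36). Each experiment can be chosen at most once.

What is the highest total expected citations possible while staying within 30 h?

A density-first pass picks cryo-EM session + AFM scan + flow-cytometry panel — 63 at 23 h.
Dropping AFM scan frees 4 h; slotting in HPLC run (10 h) lifts the total to 76 at 29 h.
Runner-up cryo-EM session + SAXS beamtime tops out at 71.

76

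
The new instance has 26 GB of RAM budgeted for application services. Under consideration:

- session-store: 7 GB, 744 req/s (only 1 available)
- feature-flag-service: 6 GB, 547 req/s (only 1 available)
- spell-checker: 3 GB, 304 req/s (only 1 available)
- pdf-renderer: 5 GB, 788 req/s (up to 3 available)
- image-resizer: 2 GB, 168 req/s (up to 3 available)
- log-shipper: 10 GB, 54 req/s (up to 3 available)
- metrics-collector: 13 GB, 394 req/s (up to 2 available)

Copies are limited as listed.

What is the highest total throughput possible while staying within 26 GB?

A density-first pass picks session-store + spell-checker + 3×pdf-renderer — 3412 at 25 GB.
Replace spell-checker with 2×image-resizer: the trade gains 32 net, giving 3444 at 26 GB.

3444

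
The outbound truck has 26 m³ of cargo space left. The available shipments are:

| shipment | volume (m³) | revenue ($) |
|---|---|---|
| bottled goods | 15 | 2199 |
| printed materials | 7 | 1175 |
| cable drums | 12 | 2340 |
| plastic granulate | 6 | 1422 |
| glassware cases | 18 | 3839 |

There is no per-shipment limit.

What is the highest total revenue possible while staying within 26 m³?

The ratio ordering already packs tightly: 4×plastic granulate, 24 m³, 5688.
Nothing else within 26 m³ beats 5688.

5688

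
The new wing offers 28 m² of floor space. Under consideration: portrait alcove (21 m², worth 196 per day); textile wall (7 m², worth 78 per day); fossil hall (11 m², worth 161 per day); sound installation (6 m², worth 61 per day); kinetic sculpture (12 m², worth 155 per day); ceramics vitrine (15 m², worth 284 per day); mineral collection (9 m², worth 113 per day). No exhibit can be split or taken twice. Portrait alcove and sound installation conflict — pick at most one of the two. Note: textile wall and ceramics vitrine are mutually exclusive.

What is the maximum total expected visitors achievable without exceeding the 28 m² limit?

445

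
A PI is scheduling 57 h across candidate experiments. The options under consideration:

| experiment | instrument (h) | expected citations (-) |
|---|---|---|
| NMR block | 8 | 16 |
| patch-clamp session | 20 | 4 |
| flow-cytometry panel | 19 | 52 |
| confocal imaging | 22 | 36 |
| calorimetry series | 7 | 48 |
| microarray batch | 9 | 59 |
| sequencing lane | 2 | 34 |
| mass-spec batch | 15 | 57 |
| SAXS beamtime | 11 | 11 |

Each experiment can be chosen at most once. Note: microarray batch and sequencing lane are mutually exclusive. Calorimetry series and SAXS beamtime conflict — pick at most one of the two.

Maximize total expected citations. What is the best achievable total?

216

By expected citations per h: sequencing lane 17.00, calorimetry series 6.86, microarray batch 6.56 lead.
Best packing: flow-cytometry panel + calorimetry series + microarray batch + mass-spec batch — 50 h, 216 total.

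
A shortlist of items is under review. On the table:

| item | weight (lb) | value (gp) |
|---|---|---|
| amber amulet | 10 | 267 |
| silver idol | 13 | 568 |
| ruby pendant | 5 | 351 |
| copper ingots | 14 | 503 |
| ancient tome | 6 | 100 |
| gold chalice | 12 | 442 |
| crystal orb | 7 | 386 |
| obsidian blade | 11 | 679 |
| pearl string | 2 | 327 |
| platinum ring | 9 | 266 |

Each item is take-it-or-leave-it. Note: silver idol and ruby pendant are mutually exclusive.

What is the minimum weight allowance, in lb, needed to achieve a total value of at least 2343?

45

Minimise lb subject to total value ≥ 2343.
Taking ruby pendant + copper ingots + ancient tome + crystal orb + obsidian blade + pearl string gives 2346 (≥ 2343) for 45 lb.
Below 45 lb the best achievable stays under 2343.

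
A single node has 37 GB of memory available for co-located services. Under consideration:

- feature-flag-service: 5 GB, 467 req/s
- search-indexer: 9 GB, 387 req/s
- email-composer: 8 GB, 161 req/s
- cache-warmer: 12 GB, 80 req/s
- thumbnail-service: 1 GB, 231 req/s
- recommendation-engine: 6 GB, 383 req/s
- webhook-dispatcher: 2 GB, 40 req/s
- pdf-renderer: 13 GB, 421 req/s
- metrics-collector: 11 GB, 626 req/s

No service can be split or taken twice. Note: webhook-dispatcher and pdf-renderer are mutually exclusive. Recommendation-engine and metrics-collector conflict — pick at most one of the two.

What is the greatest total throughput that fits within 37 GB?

By throughput per GB: thumbnail-service 231.00, feature-flag-service 93.40, recommendation-engine 63.83, metrics-collector 56.91 lead.
Feature-flag-service + search-indexer + email-composer + thumbnail-service + webhook-dispatcher + metrics-collector uses 36 of the 37 GB and totals 1912.
The closest alternative, feature-flag-service + search-indexer + thumbnail-service + recommendation-engine + pdf-renderer, reaches only 1889.

1912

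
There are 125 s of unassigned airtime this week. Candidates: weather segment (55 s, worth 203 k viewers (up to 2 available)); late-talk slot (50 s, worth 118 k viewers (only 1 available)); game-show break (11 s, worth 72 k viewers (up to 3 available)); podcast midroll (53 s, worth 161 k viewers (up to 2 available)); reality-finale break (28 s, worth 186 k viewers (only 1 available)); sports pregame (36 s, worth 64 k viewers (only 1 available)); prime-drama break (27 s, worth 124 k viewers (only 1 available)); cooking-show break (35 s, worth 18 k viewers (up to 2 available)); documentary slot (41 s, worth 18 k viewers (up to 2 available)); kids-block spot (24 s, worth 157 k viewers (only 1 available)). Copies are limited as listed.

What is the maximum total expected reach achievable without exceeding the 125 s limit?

683

The ratio ordering already packs tightly: 3×game-show break + reality-finale break + prime-drama break + kids-block spot, 112 s, 683.
The spare 13 s is too small for any remaining spot, and no exchange beats 683.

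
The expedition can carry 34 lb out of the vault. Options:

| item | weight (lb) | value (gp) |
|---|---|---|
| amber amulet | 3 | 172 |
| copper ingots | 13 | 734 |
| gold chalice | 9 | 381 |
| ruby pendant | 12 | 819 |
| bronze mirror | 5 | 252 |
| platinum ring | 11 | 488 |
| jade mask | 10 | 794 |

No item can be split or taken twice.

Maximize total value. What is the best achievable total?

2166

A density-first pass picks amber amulet + ruby pendant + bronze mirror + jade mask — 2037 at 30 lb.
Dropping bronze mirror frees 5 lb; slotting in gold chalice (9 lb) lifts the total to 2166 at 34 lb.
The closest alternative, ruby pendant + platinum ring + jade mask, reaches only 2101.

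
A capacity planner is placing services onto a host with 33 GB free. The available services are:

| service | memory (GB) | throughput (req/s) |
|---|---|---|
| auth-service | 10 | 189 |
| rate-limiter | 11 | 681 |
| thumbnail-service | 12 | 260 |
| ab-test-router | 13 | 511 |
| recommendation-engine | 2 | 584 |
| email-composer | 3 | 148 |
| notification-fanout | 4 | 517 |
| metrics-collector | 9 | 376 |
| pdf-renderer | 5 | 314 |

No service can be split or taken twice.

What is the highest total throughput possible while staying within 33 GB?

A density-first pass picks rate-limiter + recommendation-engine + email-composer + notification-fanout + pdf-renderer — 2244 at 25 GB.
Replace email-composer with metrics-collector: the trade gains 228 net, giving 2472 at 31 GB.
Runner-up rate-limiter + ab-test-router + recommendation-engine + email-composer + notification-fanout tops out at 2441.

2472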